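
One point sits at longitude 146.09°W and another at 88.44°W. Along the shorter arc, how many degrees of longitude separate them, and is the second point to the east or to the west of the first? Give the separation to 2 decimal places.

57.65° east

Raw difference: -88.44 − -146.09 = 57.65°.
Normalise into (−180°, 180°]: 57.65° stays 57.65°.
Positive ⇒ the second point lies to the east; separation 57.65°.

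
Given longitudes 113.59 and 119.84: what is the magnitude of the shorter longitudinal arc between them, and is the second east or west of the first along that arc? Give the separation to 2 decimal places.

6.25° east

Raw difference: 119.84 − 113.59 = 6.25°.
Normalise into (−180°, 180°]: 6.25° stays 6.25°.
Positive ⇒ the second point lies to the east; separation 6.25°.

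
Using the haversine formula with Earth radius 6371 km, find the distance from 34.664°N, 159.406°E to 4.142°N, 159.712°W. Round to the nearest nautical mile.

Δλ = -159.712 − 159.406 = -319.118°; wrapped into (−180°, 180°]: 40.882°.
Δφ = 4.142 − 34.664 = -30.522°.
a = sin²(Δφ/2) + cos φ₁ · cos φ₂ · sin²(Δλ/2) = 0.169342.
c = 2·atan2(√a, √(1−a)) = 0.84822 rad → d = 6371·c ≈ 5404.03 km ≈ 2917.94 nmi.

2918 nmi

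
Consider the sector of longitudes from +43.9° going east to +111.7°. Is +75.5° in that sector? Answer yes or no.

Band width going east from +43.9° to +111.7°: ((111.7 − 43.9) mod 360) = 67.8°.
Offset of +75.5° east of the west edge: ((75.5 − 43.9) mod 360) = 31.6°.
31.6° ≤ 67.8° ⇒ inside.

Yes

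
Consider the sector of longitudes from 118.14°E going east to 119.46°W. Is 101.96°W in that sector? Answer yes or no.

No

Band width going east from +118.14° to -119.46°: ((-119.46 − 118.14) mod 360) = 122.40°.
Offset of -101.96° east of the west edge: ((-101.96 − 118.14) mod 360) = 139.90°.
139.90° > 122.40° ⇒ outside.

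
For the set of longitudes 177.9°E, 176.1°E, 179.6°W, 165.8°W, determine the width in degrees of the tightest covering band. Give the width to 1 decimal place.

18.1°

Sort the longitudes: -179.6°, -165.8°, +176.1°, +177.9°.
Eastward gaps between consecutive values (wrapping around): 13.8°, 341.9°, 1.8°, 2.5°.
Largest gap = 341.9° ⇒ minimal covering band is its complement: 360° − 341.9° = 18.1°.
Band runs from +176.1° eastward to -165.8°, crossing the antimeridian.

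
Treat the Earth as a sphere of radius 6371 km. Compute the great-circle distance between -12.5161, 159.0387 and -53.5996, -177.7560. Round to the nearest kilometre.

5006 km

Δλ = -177.7560 − 159.0387 = -336.7947°; wrapped into (−180°, 180°]: 23.2053°.
Δφ = -53.5996 − -12.5161 = -41.0835°.
a = sin²(Δφ/2) + cos φ₁ · cos φ₂ · sin²(Δλ/2) = 0.146558.
c = 2·atan2(√a, √(1−a)) = 0.78571 rad → d = 6371·c ≈ 5005.77 km.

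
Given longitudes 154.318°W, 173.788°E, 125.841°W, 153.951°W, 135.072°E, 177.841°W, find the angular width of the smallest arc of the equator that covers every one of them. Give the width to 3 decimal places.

Sort the longitudes: -177.841°, -154.318°, -153.951°, -125.841°, +135.072°, +173.788°.
Eastward gaps between consecutive values (wrapping around): 23.523°, 0.367°, 28.110°, 260.913°, 38.716°, 8.371°.
Largest gap = 260.913° ⇒ minimal covering band is its complement: 360° − 260.913° = 99.087°.
Band runs from +135.072° eastward to -125.841°, crossing the antimeridian.

99.087°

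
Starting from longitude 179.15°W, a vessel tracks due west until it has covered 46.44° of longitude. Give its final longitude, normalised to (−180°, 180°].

134.41°E

Start at -179.15°; shift −46.44° → -225.59°.
-225.59° lies outside (−180°, 180°]; add 360° → +134.41°.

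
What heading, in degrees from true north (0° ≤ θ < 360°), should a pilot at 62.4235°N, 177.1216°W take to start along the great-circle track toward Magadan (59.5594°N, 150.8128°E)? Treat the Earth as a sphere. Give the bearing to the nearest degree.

Δλ = 150.8128 − -177.1216 = 327.9344°; wrapped into (−180°, 180°]: -32.0656°.
θ = atan2( sin Δλ · cos φ₂ , cos φ₁ · sin φ₂ − sin φ₁ · cos φ₂ · cos Δλ )
  = atan2(-0.26897, 0.01855) = -86.056° → normalised to [0°, 360°): 273.944°.

274°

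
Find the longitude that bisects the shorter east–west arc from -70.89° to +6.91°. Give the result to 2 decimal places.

Signed shortest Δλ from -70.89° to +6.91° is +77.80°.
Midpoint longitude = -70.89° + (+77.80°)/2 = -70.89° + 38.90° = -31.99°.

-31.99°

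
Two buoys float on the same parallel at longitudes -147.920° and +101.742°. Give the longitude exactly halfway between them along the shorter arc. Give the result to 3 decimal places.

Signed shortest Δλ from -147.920° to +101.742° is -110.338°.
Midpoint longitude = -147.920° + (-110.338°)/2 = -147.920° − 55.169° = -203.089°.
Normalise into (−180°, 180°]: +156.911°.
(The naïve average (-147.920 + +101.742)/2 = -23.089° is on the wrong side of the globe.)

+156.911°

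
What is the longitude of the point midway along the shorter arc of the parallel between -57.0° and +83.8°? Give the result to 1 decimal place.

Signed shortest Δλ from -57.0° to +83.8° is +140.8°.
Midpoint longitude = -57.0° + (+140.8°)/2 = -57.0° + 70.4° = +13.4°.

+13.4°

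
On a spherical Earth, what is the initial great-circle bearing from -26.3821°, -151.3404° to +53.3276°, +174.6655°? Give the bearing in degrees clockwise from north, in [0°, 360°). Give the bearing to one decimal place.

Δλ = 174.6655 − -151.3404 = 326.0059°; wrapped into (−180°, 180°]: -33.9941°.
θ = atan2( sin Δλ · cos φ₂ , cos φ₁ · sin φ₂ − sin φ₁ · cos φ₂ · cos Δλ )
  = atan2(-0.33392, 0.93856) = -19.585° → normalised to [0°, 360°): 340.415°.

340.4°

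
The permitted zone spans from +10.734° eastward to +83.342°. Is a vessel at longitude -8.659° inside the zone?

Band width going east from +10.734° to +83.342°: ((83.342 − 10.734) mod 360) = 72.608°.
Offset of -8.659° east of the west edge: ((-8.659 − 10.734) mod 360) = 340.607°.
340.607° > 72.608° ⇒ outside.

No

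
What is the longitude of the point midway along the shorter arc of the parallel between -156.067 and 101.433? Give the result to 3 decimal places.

Signed shortest Δλ from -156.067° to +101.433° is -102.500°.
Midpoint longitude = -156.067° + (-102.500°)/2 = -156.067° − 51.250° = -207.317°.
Normalise into (−180°, 180°]: +152.683°.
(The naïve average (-156.067 + +101.433)/2 = -27.317° is on the wrong side of the globe.)

+152.683°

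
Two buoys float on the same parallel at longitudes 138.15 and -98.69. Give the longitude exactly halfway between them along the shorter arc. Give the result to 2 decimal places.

-160.27°

Signed shortest Δλ from +138.15° to -98.69° is +123.16°.
Midpoint longitude = +138.15° + (+123.16°)/2 = +138.15° + 61.58° = +199.73°.
Normalise into (−180°, 180°]: -160.27°.
(The naïve average (+138.15 + -98.69)/2 = 19.73° is on the wrong side of the globe.)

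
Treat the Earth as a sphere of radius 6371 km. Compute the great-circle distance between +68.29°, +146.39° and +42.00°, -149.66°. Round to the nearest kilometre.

Δλ = -149.66 − 146.39 = -296.05°; wrapped into (−180°, 180°]: 63.95°.
Δφ = 42.00 − 68.29 = -26.29°.
a = sin²(Δφ/2) + cos φ₁ · cos φ₂ · sin²(Δλ/2) = 0.128805.
c = 2·atan2(√a, √(1−a)) = 0.73417 rad → d = 6371·c ≈ 4677.37 km.

4677 km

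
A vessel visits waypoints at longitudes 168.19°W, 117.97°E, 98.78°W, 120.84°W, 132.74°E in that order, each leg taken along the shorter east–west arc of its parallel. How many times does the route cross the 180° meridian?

3

Leg 1: -168.19° → +117.97°, shortest Δλ = -73.84° (west) — crosses 180°.
Leg 2: +117.97° → -98.78°, shortest Δλ = 143.25° (east) — crosses 180°.
Leg 3: -98.78° → -120.84°, shortest Δλ = -22.06° (west) — does not cross 180°.
Leg 4: -120.84° → +132.74°, shortest Δλ = -106.42° (west) — crosses 180°.
Total crossings: 3.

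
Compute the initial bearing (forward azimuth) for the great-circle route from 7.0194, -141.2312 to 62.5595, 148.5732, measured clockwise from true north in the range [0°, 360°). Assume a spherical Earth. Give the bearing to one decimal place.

Δλ = 148.5732 − -141.2312 = 289.8044°; wrapped into (−180°, 180°]: -70.1956°.
θ = atan2( sin Δλ · cos φ₂ , cos φ₁ · sin φ₂ − sin φ₁ · cos φ₂ · cos Δλ )
  = atan2(-0.43357, 0.86176) = -26.708° → normalised to [0°, 360°): 333.292°.

333.3°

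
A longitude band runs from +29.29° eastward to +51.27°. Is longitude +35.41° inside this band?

Yes

Band width going east from +29.29° to +51.27°: ((51.27 − 29.29) mod 360) = 21.98°.
Offset of +35.41° east of the west edge: ((35.41 − 29.29) mod 360) = 6.12°.
6.12° ≤ 21.98° ⇒ inside.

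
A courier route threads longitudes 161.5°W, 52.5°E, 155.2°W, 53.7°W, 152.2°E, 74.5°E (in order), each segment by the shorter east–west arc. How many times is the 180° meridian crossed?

3

Leg 1: -161.5° → +52.5°, shortest Δλ = -146.0° (west) — crosses 180°.
Leg 2: +52.5° → -155.2°, shortest Δλ = 152.3° (east) — crosses 180°.
Leg 3: -155.2° → -53.7°, shortest Δλ = 101.5° (east) — does not cross 180°.
Leg 4: -53.7° → +152.2°, shortest Δλ = -154.1° (west) — crosses 180°.
Leg 5: +152.2° → +74.5°, shortest Δλ = -77.7° (west) — does not cross 180°.
Total crossings: 3.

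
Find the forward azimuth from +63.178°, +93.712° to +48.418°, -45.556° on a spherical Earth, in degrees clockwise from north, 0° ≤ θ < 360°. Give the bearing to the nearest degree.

Δλ = -45.556 − 93.712 = -139.268°.
θ = atan2( sin Δλ · cos φ₂ , cos φ₁ · sin φ₂ − sin φ₁ · cos φ₂ · cos Δλ )
  = atan2(-0.43307, 0.78633) = -28.844° → normalised to [0°, 360°): 331.156°.

331°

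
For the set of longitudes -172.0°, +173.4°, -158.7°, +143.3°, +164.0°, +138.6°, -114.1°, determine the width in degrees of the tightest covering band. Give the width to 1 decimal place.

107.3°

Sort the longitudes: -172.0°, -158.7°, -114.1°, +138.6°, +143.3°, +164.0°, +173.4°.
Eastward gaps between consecutive values (wrapping around): 13.3°, 44.6°, 252.7°, 4.7°, 20.7°, 9.4°, 14.6°.
Largest gap = 252.7° ⇒ minimal covering band is its complement: 360° − 252.7° = 107.3°.
Band runs from +138.6° eastward to -114.1°, crossing the antimeridian.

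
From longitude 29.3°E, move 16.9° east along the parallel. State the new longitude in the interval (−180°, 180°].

46.2°E

Start at +29.3°; shift +16.9° → +46.2°.
+46.2° already lies in (−180°, 180°].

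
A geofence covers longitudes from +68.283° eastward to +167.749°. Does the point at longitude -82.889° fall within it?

No

Band width going east from +68.283° to +167.749°: ((167.749 − 68.283) mod 360) = 99.466°.
Offset of -82.889° east of the west edge: ((-82.889 − 68.283) mod 360) = 208.828°.
208.828° > 99.466° ⇒ outside.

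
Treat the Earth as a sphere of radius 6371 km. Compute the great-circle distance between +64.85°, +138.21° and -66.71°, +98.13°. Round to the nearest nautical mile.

8085 nmi

Δλ = 98.13 − 138.21 = -40.08°.
Δφ = -66.71 − 64.85 = -131.56°.
a = sin²(Δφ/2) + cos φ₁ · cos φ₂ · sin²(Δλ/2) = 0.851434.
c = 2·atan2(√a, √(1−a)) = 2.35022 rad → d = 6371·c ≈ 14973.23 km ≈ 8084.90 nmi.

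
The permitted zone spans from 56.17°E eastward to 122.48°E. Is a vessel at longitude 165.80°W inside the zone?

Band width going east from +56.17° to +122.48°: ((122.48 − 56.17) mod 360) = 66.31°.
Offset of -165.80° east of the west edge: ((-165.80 − 56.17) mod 360) = 138.03°.
138.03° > 66.31° ⇒ outside.

No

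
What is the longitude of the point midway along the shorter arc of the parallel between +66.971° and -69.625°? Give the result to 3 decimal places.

-1.327°

Signed shortest Δλ from +66.971° to -69.625° is -136.596°.
Midpoint longitude = +66.971° + (-136.596°)/2 = +66.971° − 68.298° = -1.327°.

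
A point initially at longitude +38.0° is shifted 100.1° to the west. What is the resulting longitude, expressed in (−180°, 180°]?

-62.1°

Start at +38.0°; shift −100.1° → -62.1°.
-62.1° already lies in (−180°, 180°].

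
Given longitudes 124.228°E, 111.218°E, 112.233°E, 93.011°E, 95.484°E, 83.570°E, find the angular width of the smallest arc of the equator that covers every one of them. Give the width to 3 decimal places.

Sort the longitudes: +83.570°, +93.011°, +95.484°, +111.218°, +112.233°, +124.228°.
Eastward gaps between consecutive values (wrapping around): 9.441°, 2.473°, 15.734°, 1.015°, 11.995°, 319.342°.
Largest gap = 319.342° ⇒ minimal covering band is its complement: 360° − 319.342° = 40.658°.
Band runs from +83.570° eastward to +124.228°.

40.658°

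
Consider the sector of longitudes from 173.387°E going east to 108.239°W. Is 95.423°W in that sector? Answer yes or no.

Band width going east from +173.387° to -108.239°: ((-108.239 − 173.387) mod 360) = 78.374°.
Offset of -95.423° east of the west edge: ((-95.423 − 173.387) mod 360) = 91.190°.
91.190° > 78.374° ⇒ outside.

No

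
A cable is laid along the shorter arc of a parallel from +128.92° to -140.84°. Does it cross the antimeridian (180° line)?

Yes

Naïve |-140.84 − 128.92| = 269.76° > 180°, so the shorter arc goes the other way round — across 180°.
Signed shortest Δλ = ((-140.84 − 128.92 + 180) mod 360) − 180 = 90.24°.
Going east by 90.24° from +128.92° passes through 180° before reaching -140.84°.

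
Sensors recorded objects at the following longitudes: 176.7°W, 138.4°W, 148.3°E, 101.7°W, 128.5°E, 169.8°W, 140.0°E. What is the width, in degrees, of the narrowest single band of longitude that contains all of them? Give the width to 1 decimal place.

129.8°

Sort the longitudes: -176.7°, -169.8°, -138.4°, -101.7°, +128.5°, +140.0°, +148.3°.
Eastward gaps between consecutive values (wrapping around): 6.9°, 31.4°, 36.7°, 230.2°, 11.5°, 8.3°, 35.0°.
Largest gap = 230.2° ⇒ minimal covering band is its complement: 360° − 230.2° = 129.8°.
Band runs from +128.5° eastward to -101.7°, crossing the antimeridian.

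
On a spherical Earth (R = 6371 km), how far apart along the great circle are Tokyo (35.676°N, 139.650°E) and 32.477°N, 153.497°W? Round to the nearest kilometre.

6046 km

Δλ = -153.497 − 139.650 = -293.147°; wrapped into (−180°, 180°]: 66.853°.
Δφ = 32.477 − 35.676 = -3.199°.
a = sin²(Δφ/2) + cos φ₁ · cos φ₂ · sin²(Δλ/2) = 0.208732.
c = 2·atan2(√a, √(1−a)) = 0.94895 rad → d = 6371·c ≈ 6045.77 km.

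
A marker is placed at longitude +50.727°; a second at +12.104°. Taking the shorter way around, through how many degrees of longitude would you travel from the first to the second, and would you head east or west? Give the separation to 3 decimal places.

38.623° west

Raw difference: 12.104 − 50.727 = -38.623°.
Normalise into (−180°, 180°]: -38.623° stays -38.623°.
Negative ⇒ the second point lies to the west; separation 38.623°.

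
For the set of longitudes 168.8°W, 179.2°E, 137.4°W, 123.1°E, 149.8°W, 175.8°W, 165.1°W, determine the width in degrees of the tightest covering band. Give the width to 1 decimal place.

Sort the longitudes: -175.8°, -168.8°, -165.1°, -149.8°, -137.4°, +123.1°, +179.2°.
Eastward gaps between consecutive values (wrapping around): 7.0°, 3.7°, 15.3°, 12.4°, 260.5°, 56.1°, 5.0°.
Largest gap = 260.5° ⇒ minimal covering band is its complement: 360° − 260.5° = 99.5°.
Band runs from +123.1° eastward to -137.4°, crossing the antimeridian.

99.5°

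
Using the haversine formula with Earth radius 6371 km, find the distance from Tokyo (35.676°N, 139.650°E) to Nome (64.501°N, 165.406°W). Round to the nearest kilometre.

4820 km

Δλ = -165.406 − 139.650 = -305.056°; wrapped into (−180°, 180°]: 54.944°.
Δφ = 64.501 − 35.676 = 28.825°.
a = sin²(Δφ/2) + cos φ₁ · cos φ₂ · sin²(Δλ/2) = 0.136373.
c = 2·atan2(√a, √(1−a)) = 0.75648 rad → d = 6371·c ≈ 4819.55 km.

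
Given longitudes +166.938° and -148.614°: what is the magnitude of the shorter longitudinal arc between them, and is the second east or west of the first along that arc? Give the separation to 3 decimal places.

44.448° east

Raw difference: -148.614 − 166.938 = -315.552°.
Normalise into (−180°, 180°]: -315.552° + 360° = 44.448°.
Positive ⇒ the second point lies to the east; separation 44.448°.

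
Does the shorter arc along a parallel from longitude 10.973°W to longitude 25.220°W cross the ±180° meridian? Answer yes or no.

No

Signed shortest Δλ = ((-25.220 − -10.973 + 180) mod 360) − 180 = -14.247°.
Going west by 14.247° from -10.973° reaches -25.220° without touching 180°.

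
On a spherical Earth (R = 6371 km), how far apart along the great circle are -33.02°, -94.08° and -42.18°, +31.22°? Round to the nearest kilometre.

Δλ = 31.22 − -94.08 = 125.30°.
Δφ = -42.18 − -33.02 = -9.16°.
a = sin²(Δφ/2) + cos φ₁ · cos φ₂ · sin²(Δλ/2) = 0.496574.
c = 2·atan2(√a, √(1−a)) = 1.56395 rad → d = 6371·c ≈ 9963.90 km.

9964 km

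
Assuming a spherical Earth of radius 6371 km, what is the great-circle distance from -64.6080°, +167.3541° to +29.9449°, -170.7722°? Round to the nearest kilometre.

Δλ = -170.7722 − 167.3541 = -338.1263°; wrapped into (−180°, 180°]: 21.8737°.
Δφ = 29.9449 − -64.6080 = 94.5529°.
a = sin²(Δφ/2) + cos φ₁ · cos φ₂ · sin²(Δλ/2) = 0.553065.
c = 2·atan2(√a, √(1−a)) = 1.67713 rad → d = 6371·c ≈ 10684.97 km.

10685 km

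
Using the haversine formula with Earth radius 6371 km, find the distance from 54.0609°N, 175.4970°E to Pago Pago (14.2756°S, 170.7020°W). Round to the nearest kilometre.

7711 km

Δλ = -170.7020 − 175.4970 = -346.1990°; wrapped into (−180°, 180°]: 13.8010°.
Δφ = -14.2756 − 54.0609 = -68.3365°.
a = sin²(Δφ/2) + cos φ₁ · cos φ₂ · sin²(Δλ/2) = 0.323633.
c = 2·atan2(√a, √(1−a)) = 1.21031 rad → d = 6371·c ≈ 7710.86 km.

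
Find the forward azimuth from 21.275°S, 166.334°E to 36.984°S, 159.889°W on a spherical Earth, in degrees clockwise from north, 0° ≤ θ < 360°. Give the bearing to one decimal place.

Δλ = -159.889 − 166.334 = -326.223°; wrapped into (−180°, 180°]: 33.777°.
θ = atan2( sin Δλ · cos φ₂ , cos φ₁ · sin φ₂ − sin φ₁ · cos φ₂ · cos Δλ )
  = atan2(0.44410, -0.31967) = 125.747° → normalised to [0°, 360°): 125.747°.

125.7°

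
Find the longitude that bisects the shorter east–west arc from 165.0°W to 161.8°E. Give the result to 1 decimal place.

Signed shortest Δλ from -165.0° to +161.8° is -33.2°.
Midpoint longitude = -165.0° + (-33.2°)/2 = -165.0° − 16.6° = -181.6°.
Normalise into (−180°, 180°]: +178.4°.
(The naïve average (-165.0 + +161.8)/2 = -1.6° is on the wrong side of the globe.)

178.4°E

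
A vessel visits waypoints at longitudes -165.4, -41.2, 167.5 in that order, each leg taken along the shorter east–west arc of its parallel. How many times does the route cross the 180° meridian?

Leg 1: -165.4° → -41.2°, shortest Δλ = 124.2° (east) — does not cross 180°.
Leg 2: -41.2° → +167.5°, shortest Δλ = -151.3° (west) — crosses 180°.
Total crossings: 1.

1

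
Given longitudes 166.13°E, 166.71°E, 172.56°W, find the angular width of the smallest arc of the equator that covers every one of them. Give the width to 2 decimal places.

Sort the longitudes: -172.56°, +166.13°, +166.71°.
Eastward gaps between consecutive values (wrapping around): 338.69°, 0.58°, 20.73°.
Largest gap = 338.69° ⇒ minimal covering band is its complement: 360° − 338.69° = 21.31°.
Band runs from +166.13° eastward to -172.56°, crossing the antimeridian.

21.31°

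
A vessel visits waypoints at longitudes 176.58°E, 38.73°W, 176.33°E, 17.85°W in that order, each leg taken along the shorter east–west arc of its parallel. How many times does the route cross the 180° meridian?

Leg 1: +176.58° → -38.73°, shortest Δλ = 144.69° (east) — crosses 180°.
Leg 2: -38.73° → +176.33°, shortest Δλ = -144.94° (west) — crosses 180°.
Leg 3: +176.33° → -17.85°, shortest Δλ = 165.82° (east) — crosses 180°.
Total crossings: 3.

3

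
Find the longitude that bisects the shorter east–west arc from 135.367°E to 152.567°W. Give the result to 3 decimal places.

Signed shortest Δλ from +135.367° to -152.567° is +72.066°.
Midpoint longitude = +135.367° + (+72.066°)/2 = +135.367° + 36.033° = +171.400°.
(The naïve average (+135.367 + -152.567)/2 = -8.6° is on the wrong side of the globe.)

171.400°E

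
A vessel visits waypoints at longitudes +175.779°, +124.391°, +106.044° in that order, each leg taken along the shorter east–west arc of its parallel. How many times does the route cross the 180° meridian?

Leg 1: +175.779° → +124.391°, shortest Δλ = -51.388° (west) — does not cross 180°.
Leg 2: +124.391° → +106.044°, shortest Δλ = -18.347° (west) — does not cross 180°.
Total crossings: 0.

0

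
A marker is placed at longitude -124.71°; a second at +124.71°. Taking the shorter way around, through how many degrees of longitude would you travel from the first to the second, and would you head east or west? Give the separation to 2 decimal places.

Raw difference: 124.71 − -124.71 = 249.42°.
Normalise into (−180°, 180°]: 249.42° − 360° = -110.58°.
Negative ⇒ the second point lies to the west; separation 110.58°.

110.58° west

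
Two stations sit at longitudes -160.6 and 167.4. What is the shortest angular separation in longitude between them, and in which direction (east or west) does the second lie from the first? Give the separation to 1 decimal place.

Raw difference: 167.4 − -160.6 = 328.0°.
Normalise into (−180°, 180°]: 328.0° − 360° = -32.0°.
Negative ⇒ the second point lies to the west; separation 32.0°.

32.0° west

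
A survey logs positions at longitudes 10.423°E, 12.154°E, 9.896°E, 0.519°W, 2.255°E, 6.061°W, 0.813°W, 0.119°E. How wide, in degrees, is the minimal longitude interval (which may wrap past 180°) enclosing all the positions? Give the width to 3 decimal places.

18.215°

Sort the longitudes: -6.061°, -0.813°, -0.519°, +0.119°, +2.255°, +9.896°, +10.423°, +12.154°.
Eastward gaps between consecutive values (wrapping around): 5.248°, 0.294°, 0.638°, 2.136°, 7.641°, 0.527°, 1.731°, 341.785°.
Largest gap = 341.785° ⇒ minimal covering band is its complement: 360° − 341.785° = 18.215°.
Band runs from -6.061° eastward to +12.154°.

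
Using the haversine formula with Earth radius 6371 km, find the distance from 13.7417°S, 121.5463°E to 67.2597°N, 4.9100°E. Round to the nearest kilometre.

Δλ = 4.9100 − 121.5463 = -116.6363°.
Δφ = 67.2597 − -13.7417 = 81.0014°.
a = sin²(Δφ/2) + cos φ₁ · cos φ₂ · sin²(Δλ/2) = 0.693711.
c = 2·atan2(√a, √(1−a)) = 1.96863 rad → d = 6371·c ≈ 12542.14 km.

12542 km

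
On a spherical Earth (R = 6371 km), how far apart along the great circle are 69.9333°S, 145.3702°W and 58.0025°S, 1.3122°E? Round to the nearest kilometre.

5544 km

Δλ = 1.3122 − -145.3702 = 146.6824°.
Δφ = -58.0025 − -69.9333 = 11.9308°.
a = sin²(Δφ/2) + cos φ₁ · cos φ₂ · sin²(Δλ/2) = 0.177670.
c = 2·atan2(√a, √(1−a)) = 0.87022 rad → d = 6371·c ≈ 5544.15 km.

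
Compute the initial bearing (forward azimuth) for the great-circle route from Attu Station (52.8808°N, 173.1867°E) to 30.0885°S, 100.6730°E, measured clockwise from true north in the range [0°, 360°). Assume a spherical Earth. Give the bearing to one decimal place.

Δλ = 100.6730 − 173.1867 = -72.5137°.
θ = atan2( sin Δλ · cos φ₂ , cos φ₁ · sin φ₂ − sin φ₁ · cos φ₂ · cos Δλ )
  = atan2(-0.82527, -0.50985) = -121.708° → normalised to [0°, 360°): 238.292°.

238.3°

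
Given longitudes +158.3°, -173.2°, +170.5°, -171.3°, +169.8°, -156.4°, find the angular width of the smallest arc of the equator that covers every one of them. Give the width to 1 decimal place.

Sort the longitudes: -173.2°, -171.3°, -156.4°, +158.3°, +169.8°, +170.5°.
Eastward gaps between consecutive values (wrapping around): 1.9°, 14.9°, 314.7°, 11.5°, 0.7°, 16.3°.
Largest gap = 314.7° ⇒ minimal covering band is its complement: 360° − 314.7° = 45.3°.
Band runs from +158.3° eastward to -156.4°, crossing the antimeridian.

45.3°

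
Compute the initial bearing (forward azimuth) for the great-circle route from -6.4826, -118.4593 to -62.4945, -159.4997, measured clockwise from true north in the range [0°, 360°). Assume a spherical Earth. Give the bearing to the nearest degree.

Δλ = -159.4997 − -118.4593 = -41.0404°.
θ = atan2( sin Δλ · cos φ₂ , cos φ₁ · sin φ₂ − sin φ₁ · cos φ₂ · cos Δλ )
  = atan2(-0.30324, -0.84197) = -160.193° → normalised to [0°, 360°): 199.807°.

200°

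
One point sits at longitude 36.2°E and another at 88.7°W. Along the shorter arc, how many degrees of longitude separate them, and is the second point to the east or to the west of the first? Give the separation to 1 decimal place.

Raw difference: -88.7 − 36.2 = -124.9°.
Normalise into (−180°, 180°]: -124.9° stays -124.9°.
Negative ⇒ the second point lies to the west; separation 124.9°.

124.9° west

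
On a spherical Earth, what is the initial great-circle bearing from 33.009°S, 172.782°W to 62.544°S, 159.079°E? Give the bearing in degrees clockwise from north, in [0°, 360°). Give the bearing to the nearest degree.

203°

Δλ = 159.079 − -172.782 = 331.861°; wrapped into (−180°, 180°]: -28.139°.
θ = atan2( sin Δλ · cos φ₂ , cos φ₁ · sin φ₂ − sin φ₁ · cos φ₂ · cos Δλ )
  = atan2(-0.21744, -0.52264) = -157.410° → normalised to [0°, 360°): 202.590°.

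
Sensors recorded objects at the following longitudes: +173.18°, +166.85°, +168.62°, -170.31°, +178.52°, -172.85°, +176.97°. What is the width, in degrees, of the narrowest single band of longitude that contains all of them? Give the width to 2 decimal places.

22.84°

Sort the longitudes: -172.85°, -170.31°, +166.85°, +168.62°, +173.18°, +176.97°, +178.52°.
Eastward gaps between consecutive values (wrapping around): 2.54°, 337.16°, 1.77°, 4.56°, 3.79°, 1.55°, 8.63°.
Largest gap = 337.16° ⇒ minimal covering band is its complement: 360° − 337.16° = 22.84°.
Band runs from +166.85° eastward to -170.31°, crossing the antimeridian.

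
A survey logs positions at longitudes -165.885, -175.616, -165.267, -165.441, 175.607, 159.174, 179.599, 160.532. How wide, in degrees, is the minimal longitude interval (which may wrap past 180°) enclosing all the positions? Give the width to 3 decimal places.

35.559°

Sort the longitudes: -175.616°, -165.885°, -165.441°, -165.267°, +159.174°, +160.532°, +175.607°, +179.599°.
Eastward gaps between consecutive values (wrapping around): 9.731°, 0.444°, 0.174°, 324.441°, 1.358°, 15.075°, 3.992°, 4.785°.
Largest gap = 324.441° ⇒ minimal covering band is its complement: 360° − 324.441° = 35.559°.
Band runs from +159.174° eastward to -165.267°, crossing the antimeridian.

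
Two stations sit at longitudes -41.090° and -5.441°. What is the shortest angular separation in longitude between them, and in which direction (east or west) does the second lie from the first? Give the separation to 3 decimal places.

Raw difference: -5.441 − -41.090 = 35.649°.
Normalise into (−180°, 180°]: 35.649° stays 35.649°.
Positive ⇒ the second point lies to the east; separation 35.649°.

35.649° east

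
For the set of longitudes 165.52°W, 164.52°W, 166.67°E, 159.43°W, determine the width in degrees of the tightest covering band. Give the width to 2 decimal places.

Sort the longitudes: -165.52°, -164.52°, -159.43°, +166.67°.
Eastward gaps between consecutive values (wrapping around): 1.00°, 5.09°, 326.10°, 27.81°.
Largest gap = 326.10° ⇒ minimal covering band is its complement: 360° − 326.10° = 33.90°.
Band runs from +166.67° eastward to -159.43°, crossing the antimeridian.

33.90°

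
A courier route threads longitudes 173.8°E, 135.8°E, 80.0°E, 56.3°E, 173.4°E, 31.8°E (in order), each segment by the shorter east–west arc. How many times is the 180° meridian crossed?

0

Leg 1: +173.8° → +135.8°, shortest Δλ = -38.0° (west) — does not cross 180°.
Leg 2: +135.8° → +80.0°, shortest Δλ = -55.8° (west) — does not cross 180°.
Leg 3: +80.0° → +56.3°, shortest Δλ = -23.7° (west) — does not cross 180°.
Leg 4: +56.3° → +173.4°, shortest Δλ = 117.1° (east) — does not cross 180°.
Leg 5: +173.4° → +31.8°, shortest Δλ = -141.6° (west) — does not cross 180°.
Total crossings: 0.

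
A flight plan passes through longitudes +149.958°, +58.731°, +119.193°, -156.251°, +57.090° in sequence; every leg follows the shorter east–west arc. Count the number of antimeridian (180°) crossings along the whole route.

Leg 1: +149.958° → +58.731°, shortest Δλ = -91.227° (west) — does not cross 180°.
Leg 2: +58.731° → +119.193°, shortest Δλ = 60.462° (east) — does not cross 180°.
Leg 3: +119.193° → -156.251°, shortest Δλ = 84.556° (east) — crosses 180°.
Leg 4: -156.251° → +57.090°, shortest Δλ = -146.659° (west) — crosses 180°.
Total crossings: 2.

2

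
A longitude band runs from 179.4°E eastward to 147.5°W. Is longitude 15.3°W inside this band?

No

Band width going east from +179.4° to -147.5°: ((-147.5 − 179.4) mod 360) = 33.1°.
Offset of -15.3° east of the west edge: ((-15.3 − 179.4) mod 360) = 165.3°.
165.3° > 33.1° ⇒ outside.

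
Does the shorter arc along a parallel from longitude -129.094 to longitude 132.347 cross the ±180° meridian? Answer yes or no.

Naïve |132.347 − -129.094| = 261.441° > 180°, so the shorter arc goes the other way round — across 180°.
Signed shortest Δλ = ((132.347 − -129.094 + 180) mod 360) − 180 = -98.559°.
Going west by 98.559° from -129.094° passes through 180° before reaching +132.347°.

Yes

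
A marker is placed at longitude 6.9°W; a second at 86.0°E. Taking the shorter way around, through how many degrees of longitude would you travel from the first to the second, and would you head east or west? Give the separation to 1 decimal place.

Raw difference: 86.0 − -6.9 = 92.9°.
Normalise into (−180°, 180°]: 92.9° stays 92.9°.
Positive ⇒ the second point lies to the east; separation 92.9°.

92.9° east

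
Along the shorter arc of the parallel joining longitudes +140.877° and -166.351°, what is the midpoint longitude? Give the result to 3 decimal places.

+167.263°

Signed shortest Δλ from +140.877° to -166.351° is +52.772°.
Midpoint longitude = +140.877° + (+52.772°)/2 = +140.877° + 26.386° = +167.263°.
(The naïve average (+140.877 + -166.351)/2 = -12.737° is on the wrong side of the globe.)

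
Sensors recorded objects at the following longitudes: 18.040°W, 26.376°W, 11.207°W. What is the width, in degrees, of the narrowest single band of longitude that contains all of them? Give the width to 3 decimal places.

Sort the longitudes: -26.376°, -18.040°, -11.207°.
Eastward gaps between consecutive values (wrapping around): 8.336°, 6.833°, 344.831°.
Largest gap = 344.831° ⇒ minimal covering band is its complement: 360° − 344.831° = 15.169°.
Band runs from -26.376° eastward to -11.207°.

15.169°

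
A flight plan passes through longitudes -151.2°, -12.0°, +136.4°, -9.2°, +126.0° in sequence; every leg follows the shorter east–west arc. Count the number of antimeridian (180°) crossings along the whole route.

0

Leg 1: -151.2° → -12.0°, shortest Δλ = 139.2° (east) — does not cross 180°.
Leg 2: -12.0° → +136.4°, shortest Δλ = 148.4° (east) — does not cross 180°.
Leg 3: +136.4° → -9.2°, shortest Δλ = -145.6° (west) — does not cross 180°.
Leg 4: -9.2° → +126.0°, shortest Δλ = 135.2° (east) — does not cross 180°.
Total crossings: 0.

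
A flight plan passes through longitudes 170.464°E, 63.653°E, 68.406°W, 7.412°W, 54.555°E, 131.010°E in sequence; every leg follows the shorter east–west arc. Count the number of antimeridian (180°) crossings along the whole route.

0

Leg 1: +170.464° → +63.653°, shortest Δλ = -106.811° (west) — does not cross 180°.
Leg 2: +63.653° → -68.406°, shortest Δλ = -132.059° (west) — does not cross 180°.
Leg 3: -68.406° → -7.412°, shortest Δλ = 60.994° (east) — does not cross 180°.
Leg 4: -7.412° → +54.555°, shortest Δλ = 61.967° (east) — does not cross 180°.
Leg 5: +54.555° → +131.010°, shortest Δλ = 76.455° (east) — does not cross 180°.
Total crossings: 0.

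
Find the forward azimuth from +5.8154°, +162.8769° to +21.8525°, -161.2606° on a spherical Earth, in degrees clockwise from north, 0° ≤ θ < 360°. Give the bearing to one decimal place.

61.6°

Δλ = -161.2606 − 162.8769 = -324.1375°; wrapped into (−180°, 180°]: 35.8625°.
θ = atan2( sin Δλ · cos φ₂ , cos φ₁ · sin φ₂ − sin φ₁ · cos φ₂ · cos Δλ )
  = atan2(0.54375, 0.29409) = 61.593° → normalised to [0°, 360°): 61.593°.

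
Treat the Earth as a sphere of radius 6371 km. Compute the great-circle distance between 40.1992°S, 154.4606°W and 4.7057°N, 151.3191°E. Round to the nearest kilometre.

Δλ = 151.3191 − -154.4606 = 305.7797°; wrapped into (−180°, 180°]: -54.2203°.
Δφ = 4.7057 − -40.1992 = 44.9049°.
a = sin²(Δφ/2) + cos φ₁ · cos φ₂ · sin²(Δλ/2) = 0.303941.
c = 2·atan2(√a, √(1−a)) = 1.16786 rad → d = 6371·c ≈ 7440.46 km.

7440 km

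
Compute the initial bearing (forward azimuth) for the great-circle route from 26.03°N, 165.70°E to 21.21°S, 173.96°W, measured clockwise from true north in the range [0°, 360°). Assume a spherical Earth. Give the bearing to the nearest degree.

155°

Δλ = -173.96 − 165.70 = -339.66°; wrapped into (−180°, 180°]: 20.34°.
θ = atan2( sin Δλ · cos φ₂ , cos φ₁ · sin φ₂ − sin φ₁ · cos φ₂ · cos Δλ )
  = atan2(0.32404, -0.70869) = 155.428° → normalised to [0°, 360°): 155.428°.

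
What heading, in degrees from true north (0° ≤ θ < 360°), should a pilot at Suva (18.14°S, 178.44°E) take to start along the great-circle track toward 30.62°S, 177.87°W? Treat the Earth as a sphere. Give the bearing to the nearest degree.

166°

Δλ = -177.87 − 178.44 = -356.31°; wrapped into (−180°, 180°]: 3.69°.
θ = atan2( sin Δλ · cos φ₂ , cos φ₁ · sin φ₂ − sin φ₁ · cos φ₂ · cos Δλ )
  = atan2(0.05538, -0.21665) = 165.660° → normalised to [0°, 360°): 165.660°.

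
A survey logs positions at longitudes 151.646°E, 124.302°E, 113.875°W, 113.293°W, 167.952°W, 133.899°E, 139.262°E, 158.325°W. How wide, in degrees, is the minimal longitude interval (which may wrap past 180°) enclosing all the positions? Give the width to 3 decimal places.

122.405°

Sort the longitudes: -167.952°, -158.325°, -113.875°, -113.293°, +124.302°, +133.899°, +139.262°, +151.646°.
Eastward gaps between consecutive values (wrapping around): 9.627°, 44.450°, 0.582°, 237.595°, 9.597°, 5.363°, 12.384°, 40.402°.
Largest gap = 237.595° ⇒ minimal covering band is its complement: 360° − 237.595° = 122.405°.
Band runs from +124.302° eastward to -113.293°, crossing the antimeridian.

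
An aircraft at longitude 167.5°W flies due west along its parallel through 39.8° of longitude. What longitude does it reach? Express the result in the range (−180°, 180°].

Start at -167.5°; shift −39.8° → -207.3°.
-207.3° lies outside (−180°, 180°]; add 360° → +152.7°.

152.7°E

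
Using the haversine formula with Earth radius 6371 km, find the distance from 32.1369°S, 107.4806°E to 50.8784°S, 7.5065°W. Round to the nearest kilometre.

Δλ = -7.5065 − 107.4806 = -114.9871°.
Δφ = -50.8784 − -32.1369 = -18.7415°.
a = sin²(Δφ/2) + cos φ₁ · cos φ₂ · sin²(Δλ/2) = 0.406503.
c = 2·atan2(√a, √(1−a)) = 1.38269 rad → d = 6371·c ≈ 8809.15 km.

8809 km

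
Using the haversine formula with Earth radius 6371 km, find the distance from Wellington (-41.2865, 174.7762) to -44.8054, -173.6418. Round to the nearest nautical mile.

Δλ = -173.6418 − 174.7762 = -348.4180°; wrapped into (−180°, 180°]: 11.5820°.
Δφ = -44.8054 − -41.2865 = -3.5189°.
a = sin²(Δφ/2) + cos φ₁ · cos φ₂ · sin²(Δλ/2) = 0.006370.
c = 2·atan2(√a, √(1−a)) = 0.15980 rad → d = 6371·c ≈ 1018.09 km ≈ 549.72 nmi.

550 nmi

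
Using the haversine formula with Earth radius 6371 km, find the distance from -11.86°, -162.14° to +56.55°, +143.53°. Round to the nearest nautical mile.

Δλ = 143.53 − -162.14 = 305.67°; wrapped into (−180°, 180°]: -54.33°.
Δφ = 56.55 − -11.86 = 68.41°.
a = sin²(Δφ/2) + cos φ₁ · cos φ₂ · sin²(Δλ/2) = 0.428461.
c = 2·atan2(√a, √(1−a)) = 1.42723 rad → d = 6371·c ≈ 9092.86 km ≈ 4909.75 nmi.

4910 nmi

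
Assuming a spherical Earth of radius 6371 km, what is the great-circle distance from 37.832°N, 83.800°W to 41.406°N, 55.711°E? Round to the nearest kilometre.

10294 km

Δλ = 55.711 − -83.800 = 139.511°.
Δφ = 41.406 − 37.832 = 3.574°.
a = sin²(Δφ/2) + cos φ₁ · cos φ₂ · sin²(Δλ/2) = 0.522435.
c = 2·atan2(√a, √(1−a)) = 1.61568 rad → d = 6371·c ≈ 10293.51 km.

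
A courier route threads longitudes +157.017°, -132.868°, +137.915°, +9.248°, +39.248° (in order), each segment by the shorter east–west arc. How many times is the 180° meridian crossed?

Leg 1: +157.017° → -132.868°, shortest Δλ = 70.115° (east) — crosses 180°.
Leg 2: -132.868° → +137.915°, shortest Δλ = -89.217° (west) — crosses 180°.
Leg 3: +137.915° → +9.248°, shortest Δλ = -128.667° (west) — does not cross 180°.
Leg 4: +9.248° → +39.248°, shortest Δλ = 30.0° (east) — does not cross 180°.
Total crossings: 2.

2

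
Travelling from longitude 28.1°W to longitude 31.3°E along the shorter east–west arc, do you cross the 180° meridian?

No

Signed shortest Δλ = ((31.3 − -28.1 + 180) mod 360) − 180 = 59.4°.
Going east by 59.4° from -28.1° reaches +31.3° without touching 180°.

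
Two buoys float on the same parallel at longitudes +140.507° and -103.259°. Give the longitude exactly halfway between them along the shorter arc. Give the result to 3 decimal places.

Signed shortest Δλ from +140.507° to -103.259° is +116.234°.
Midpoint longitude = +140.507° + (+116.234°)/2 = +140.507° + 58.117° = +198.624°.
Normalise into (−180°, 180°]: -161.376°.
(The naïve average (+140.507 + -103.259)/2 = 18.624° is on the wrong side of the globe.)

-161.376°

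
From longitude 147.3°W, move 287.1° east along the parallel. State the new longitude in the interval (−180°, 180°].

Start at -147.3°; shift +287.1° → +139.8°.
+139.8° already lies in (−180°, 180°].

139.8°E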